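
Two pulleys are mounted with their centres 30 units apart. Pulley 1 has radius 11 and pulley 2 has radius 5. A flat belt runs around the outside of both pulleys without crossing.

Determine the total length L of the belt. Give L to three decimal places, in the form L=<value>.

open belt: β = asin((r2−r1)/C) = asin(-6/30) = -11.5370°
wrap1 = π − 2β = 203.0739°
wrap2 = π + 2β = 156.9261°
tangent length = C·cosβ = 29.3939
L = r1·wrap1 + r2·wrap2 + 2·C·cosβ = 11·3.5443 + 5·2.7389 + 2·29.3939 = 111.4695

L=111.470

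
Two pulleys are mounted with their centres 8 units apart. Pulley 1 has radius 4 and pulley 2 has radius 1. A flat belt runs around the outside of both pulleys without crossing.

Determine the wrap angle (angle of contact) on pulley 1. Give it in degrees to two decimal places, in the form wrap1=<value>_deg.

open belt: β = asin((r2−r1)/C) = asin(-3/8) = -22.0243°
wrap1 = π − 2β = 224.0486°
wrap2 = π + 2β = 135.9514°

wrap1=224.05_deg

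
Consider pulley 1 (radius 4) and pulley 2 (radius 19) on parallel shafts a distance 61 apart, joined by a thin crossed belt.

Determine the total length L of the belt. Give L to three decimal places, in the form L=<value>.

crossed belt: β = asin((r1+r2)/C) = asin(23/61) = 22.1510°
wrap1 = wrap2 = π + 2β = 224.3020°
tangent length = C·cosβ = 56.4978
L = (r1+r2)·wrap + 2·C·cosβ = 23·3.9148 + 2·56.4978 = 203.0362

L=203.036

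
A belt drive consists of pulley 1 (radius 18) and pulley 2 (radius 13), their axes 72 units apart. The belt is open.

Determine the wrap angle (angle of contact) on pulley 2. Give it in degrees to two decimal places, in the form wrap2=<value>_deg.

open belt: β = asin((r2−r1)/C) = asin(-5/72) = -3.9821°
wrap1 = π − 2β = 187.9642°
wrap2 = π + 2β = 172.0358°

wrap2=172.04_deg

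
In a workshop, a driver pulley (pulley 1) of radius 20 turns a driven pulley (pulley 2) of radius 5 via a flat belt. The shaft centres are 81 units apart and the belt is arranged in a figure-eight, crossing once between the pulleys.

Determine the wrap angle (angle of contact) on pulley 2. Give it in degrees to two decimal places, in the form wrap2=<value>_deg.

wrap2=215.95_deg

crossed belt: β = asin((r1+r2)/C) = asin(25/81) = 17.9774°
wrap1 = wrap2 = π + 2β = 215.9548°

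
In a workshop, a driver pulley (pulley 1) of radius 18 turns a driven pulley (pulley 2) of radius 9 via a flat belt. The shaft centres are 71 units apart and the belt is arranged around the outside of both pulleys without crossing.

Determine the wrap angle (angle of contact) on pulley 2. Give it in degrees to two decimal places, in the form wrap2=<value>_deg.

wrap2=165.44_deg

open belt: β = asin((r2−r1)/C) = asin(-9/71) = -7.2824°
wrap1 = π − 2β = 194.5649°
wrap2 = π + 2β = 165.4351°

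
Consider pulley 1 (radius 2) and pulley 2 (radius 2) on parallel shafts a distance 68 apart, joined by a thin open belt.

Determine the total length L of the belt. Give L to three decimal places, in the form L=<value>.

open belt: β = asin((r2−r1)/C) = asin(0/68) = 0.0000°
wrap1 = π − 2β = 180.0000°
wrap2 = π + 2β = 180.0000°
tangent length = C·cosβ = 68.0000
L = r1·wrap1 + r2·wrap2 + 2·C·cosβ = 2·3.1416 + 2·3.1416 + 2·68.0000 = 148.5664

L=148.566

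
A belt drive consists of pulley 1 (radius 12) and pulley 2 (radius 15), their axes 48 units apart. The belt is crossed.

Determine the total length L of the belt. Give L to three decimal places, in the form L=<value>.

L=196.455

crossed belt: β = asin((r1+r2)/C) = asin(27/48) = 34.2289°
wrap1 = wrap2 = π + 2β = 248.4577°
tangent length = C·cosβ = 39.6863
L = (r1+r2)·wrap + 2·C·cosβ = 27·4.3364 + 2·39.6863 = 196.4555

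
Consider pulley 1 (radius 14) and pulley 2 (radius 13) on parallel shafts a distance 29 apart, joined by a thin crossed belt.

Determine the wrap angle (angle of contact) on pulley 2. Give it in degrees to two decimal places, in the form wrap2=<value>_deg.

wrap2=317.19_deg

crossed belt: β = asin((r1+r2)/C) = asin(27/29) = 68.5967°
wrap1 = wrap2 = π + 2β = 317.1933°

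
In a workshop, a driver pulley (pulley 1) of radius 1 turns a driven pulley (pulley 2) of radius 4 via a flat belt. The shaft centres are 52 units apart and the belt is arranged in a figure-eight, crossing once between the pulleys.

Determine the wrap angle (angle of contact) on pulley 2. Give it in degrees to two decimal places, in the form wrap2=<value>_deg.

wrap2=191.04_deg

crossed belt: β = asin((r1+r2)/C) = asin(5/52) = 5.5177°
wrap1 = wrap2 = π + 2β = 191.0355°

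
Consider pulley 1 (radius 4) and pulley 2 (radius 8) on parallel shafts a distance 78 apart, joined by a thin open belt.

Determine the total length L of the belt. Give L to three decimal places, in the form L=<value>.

L=193.904

open belt: β = asin((r2−r1)/C) = asin(4/78) = 2.9395°
wrap1 = π − 2β = 174.1209°
wrap2 = π + 2β = 185.8791°
tangent length = C·cosβ = 77.8974
L = r1·wrap1 + r2·wrap2 + 2·C·cosβ = 4·3.0390 + 8·3.2442 + 2·77.8974 = 193.9043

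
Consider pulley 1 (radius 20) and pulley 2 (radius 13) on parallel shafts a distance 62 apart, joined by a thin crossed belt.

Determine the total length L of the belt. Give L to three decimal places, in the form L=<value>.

L=245.692

crossed belt: β = asin((r1+r2)/C) = asin(33/62) = 32.1582°
wrap1 = wrap2 = π + 2β = 244.3163°
tangent length = C·cosβ = 52.4881
L = (r1+r2)·wrap + 2·C·cosβ = 33·4.2641 + 2·52.4881 = 245.6923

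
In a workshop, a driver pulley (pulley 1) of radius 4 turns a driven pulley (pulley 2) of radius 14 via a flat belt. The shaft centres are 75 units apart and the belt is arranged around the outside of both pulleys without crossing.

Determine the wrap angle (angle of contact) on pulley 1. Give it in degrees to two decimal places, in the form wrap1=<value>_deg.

wrap1=164.68_deg

open belt: β = asin((r2−r1)/C) = asin(10/75) = 7.6623°
wrap1 = π − 2β = 164.6755°
wrap2 = π + 2β = 195.3245°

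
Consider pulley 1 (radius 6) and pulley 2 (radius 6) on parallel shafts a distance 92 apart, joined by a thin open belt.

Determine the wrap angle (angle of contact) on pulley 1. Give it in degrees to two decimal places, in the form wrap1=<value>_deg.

wrap1=180.00_deg

open belt: β = asin((r2−r1)/C) = asin(0/92) = 0.0000°
wrap1 = π − 2β = 180.0000°
wrap2 = π + 2β = 180.0000°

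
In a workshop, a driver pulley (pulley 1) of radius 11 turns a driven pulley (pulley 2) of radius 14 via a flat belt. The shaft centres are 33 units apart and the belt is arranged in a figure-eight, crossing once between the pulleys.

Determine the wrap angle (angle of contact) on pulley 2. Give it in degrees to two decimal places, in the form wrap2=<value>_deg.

wrap2=278.50_deg

crossed belt: β = asin((r1+r2)/C) = asin(25/33) = 49.2509°
wrap1 = wrap2 = π + 2β = 278.5019°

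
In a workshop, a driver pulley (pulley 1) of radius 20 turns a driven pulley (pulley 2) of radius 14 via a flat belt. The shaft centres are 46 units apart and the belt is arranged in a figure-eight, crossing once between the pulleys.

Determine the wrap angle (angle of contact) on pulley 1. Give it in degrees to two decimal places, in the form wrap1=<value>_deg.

wrap1=275.31_deg

crossed belt: β = asin((r1+r2)/C) = asin(34/46) = 47.6574°
wrap1 = wrap2 = π + 2β = 275.3148°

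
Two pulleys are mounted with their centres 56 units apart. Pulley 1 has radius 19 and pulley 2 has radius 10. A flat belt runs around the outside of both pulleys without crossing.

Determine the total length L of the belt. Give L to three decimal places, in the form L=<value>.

L=204.556

open belt: β = asin((r2−r1)/C) = asin(-9/56) = -9.2484°
wrap1 = π − 2β = 198.4967°
wrap2 = π + 2β = 161.5033°
tangent length = C·cosβ = 55.2721
L = r1·wrap1 + r2·wrap2 + 2·C·cosβ = 19·3.4644 + 10·2.8188 + 2·55.2721 = 204.5558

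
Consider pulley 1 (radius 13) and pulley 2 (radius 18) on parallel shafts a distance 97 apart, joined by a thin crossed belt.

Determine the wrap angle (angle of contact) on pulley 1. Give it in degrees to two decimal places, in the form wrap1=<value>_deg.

wrap1=217.28_deg

crossed belt: β = asin((r1+r2)/C) = asin(31/97) = 18.6380°
wrap1 = wrap2 = π + 2β = 217.2760°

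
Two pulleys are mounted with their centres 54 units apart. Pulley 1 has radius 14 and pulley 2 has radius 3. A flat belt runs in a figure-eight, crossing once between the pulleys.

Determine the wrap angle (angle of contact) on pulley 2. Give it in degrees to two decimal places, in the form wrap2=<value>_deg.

crossed belt: β = asin((r1+r2)/C) = asin(17/54) = 18.3496°
wrap1 = wrap2 = π + 2β = 216.6993°

wrap2=216.70_deg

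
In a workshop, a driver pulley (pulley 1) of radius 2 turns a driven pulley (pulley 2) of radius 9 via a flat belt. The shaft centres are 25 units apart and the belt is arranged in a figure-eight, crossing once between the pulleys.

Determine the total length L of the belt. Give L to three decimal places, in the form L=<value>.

L=89.481

crossed belt: β = asin((r1+r2)/C) = asin(11/25) = 26.1039°
wrap1 = wrap2 = π + 2β = 232.2078°
tangent length = C·cosβ = 22.4499
L = (r1+r2)·wrap + 2·C·cosβ = 11·4.0528 + 2·22.4499 = 89.4806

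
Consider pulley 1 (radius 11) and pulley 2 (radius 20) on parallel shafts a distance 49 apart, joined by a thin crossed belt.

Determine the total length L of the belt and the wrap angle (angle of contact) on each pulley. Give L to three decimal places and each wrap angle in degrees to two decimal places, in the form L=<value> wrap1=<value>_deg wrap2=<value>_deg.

crossed belt: β = asin((r1+r2)/C) = asin(31/49) = 39.2461°
wrap1 = wrap2 = π + 2β = 258.4923°
tangent length = C·cosβ = 37.9473
L = (r1+r2)·wrap + 2·C·cosβ = 31·4.5115 + 2·37.9473 = 215.7524

L=215.752 wrap1=258.49_deg wrap2=258.49_deg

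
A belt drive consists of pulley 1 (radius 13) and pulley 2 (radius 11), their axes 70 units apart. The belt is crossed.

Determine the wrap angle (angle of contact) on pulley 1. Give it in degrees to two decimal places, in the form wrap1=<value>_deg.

crossed belt: β = asin((r1+r2)/C) = asin(24/70) = 20.0510°
wrap1 = wrap2 = π + 2β = 220.1021°

wrap1=220.10_deg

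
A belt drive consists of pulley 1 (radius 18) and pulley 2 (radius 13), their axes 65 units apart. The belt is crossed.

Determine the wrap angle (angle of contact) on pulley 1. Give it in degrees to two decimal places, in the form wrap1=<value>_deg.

wrap1=236.97_deg

crossed belt: β = asin((r1+r2)/C) = asin(31/65) = 28.4846°
wrap1 = wrap2 = π + 2β = 236.9693°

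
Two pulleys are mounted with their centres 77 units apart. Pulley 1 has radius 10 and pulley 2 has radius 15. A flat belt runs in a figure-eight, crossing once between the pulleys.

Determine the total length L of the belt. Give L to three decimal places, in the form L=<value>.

L=240.730

crossed belt: β = asin((r1+r2)/C) = asin(25/77) = 18.9459°
wrap1 = wrap2 = π + 2β = 217.8918°
tangent length = C·cosβ = 72.8286
L = (r1+r2)·wrap + 2·C·cosβ = 25·3.8029 + 2·72.8286 = 240.7304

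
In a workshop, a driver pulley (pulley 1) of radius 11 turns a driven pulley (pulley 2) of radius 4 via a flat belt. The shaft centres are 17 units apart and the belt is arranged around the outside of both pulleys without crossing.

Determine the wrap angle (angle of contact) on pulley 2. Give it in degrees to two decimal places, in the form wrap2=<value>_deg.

open belt: β = asin((r2−r1)/C) = asin(-7/17) = -24.3157°
wrap1 = π − 2β = 228.6315°
wrap2 = π + 2β = 131.3685°

wrap2=131.37_deg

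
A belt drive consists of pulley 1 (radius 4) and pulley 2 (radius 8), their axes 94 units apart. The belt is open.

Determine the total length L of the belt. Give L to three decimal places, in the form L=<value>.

L=225.869

open belt: β = asin((r2−r1)/C) = asin(4/94) = 2.4389°
wrap1 = π − 2β = 175.1223°
wrap2 = π + 2β = 184.8777°
tangent length = C·cosβ = 93.9149
L = r1·wrap1 + r2·wrap2 + 2·C·cosβ = 4·3.0565 + 8·3.2267 + 2·93.9149 = 225.8694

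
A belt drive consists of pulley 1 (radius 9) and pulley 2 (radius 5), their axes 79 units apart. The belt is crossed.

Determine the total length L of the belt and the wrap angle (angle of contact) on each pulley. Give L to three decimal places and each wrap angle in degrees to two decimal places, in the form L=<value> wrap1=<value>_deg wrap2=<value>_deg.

L=204.470 wrap1=200.42_deg wrap2=200.42_deg

crossed belt: β = asin((r1+r2)/C) = asin(14/79) = 10.2076°
wrap1 = wrap2 = π + 2β = 200.4152°
tangent length = C·cosβ = 77.7496
L = (r1+r2)·wrap + 2·C·cosβ = 14·3.4979 + 2·77.7496 = 204.4699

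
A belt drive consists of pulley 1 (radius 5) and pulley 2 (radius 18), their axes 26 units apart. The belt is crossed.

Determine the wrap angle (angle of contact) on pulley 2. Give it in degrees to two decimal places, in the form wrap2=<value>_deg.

wrap2=304.41_deg

crossed belt: β = asin((r1+r2)/C) = asin(23/26) = 62.2042°
wrap1 = wrap2 = π + 2β = 304.4085°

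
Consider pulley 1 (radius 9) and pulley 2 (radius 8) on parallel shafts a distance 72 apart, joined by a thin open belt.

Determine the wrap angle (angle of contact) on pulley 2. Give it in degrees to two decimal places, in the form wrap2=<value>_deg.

wrap2=178.41_deg

open belt: β = asin((r2−r1)/C) = asin(-1/72) = -0.7958°
wrap1 = π − 2β = 181.5916°
wrap2 = π + 2β = 178.4084°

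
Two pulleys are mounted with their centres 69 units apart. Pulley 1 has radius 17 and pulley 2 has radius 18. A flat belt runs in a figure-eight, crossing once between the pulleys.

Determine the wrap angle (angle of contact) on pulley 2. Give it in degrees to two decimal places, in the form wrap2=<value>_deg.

crossed belt: β = asin((r1+r2)/C) = asin(35/69) = 30.4806°
wrap1 = wrap2 = π + 2β = 240.9612°

wrap2=240.96_deg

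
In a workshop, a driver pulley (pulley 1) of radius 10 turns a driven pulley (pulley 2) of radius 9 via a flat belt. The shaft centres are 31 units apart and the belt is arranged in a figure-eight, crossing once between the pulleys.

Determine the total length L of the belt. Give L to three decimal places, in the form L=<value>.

crossed belt: β = asin((r1+r2)/C) = asin(19/31) = 37.7997°
wrap1 = wrap2 = π + 2β = 255.5994°
tangent length = C·cosβ = 24.4949
L = (r1+r2)·wrap + 2·C·cosβ = 19·4.4611 + 2·24.4949 = 133.7498

L=133.750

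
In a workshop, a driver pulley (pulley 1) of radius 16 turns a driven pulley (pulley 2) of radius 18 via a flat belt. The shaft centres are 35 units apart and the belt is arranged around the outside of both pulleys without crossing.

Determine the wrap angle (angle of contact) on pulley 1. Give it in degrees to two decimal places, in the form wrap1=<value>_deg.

wrap1=173.45_deg

open belt: β = asin((r2−r1)/C) = asin(2/35) = 3.2758°
wrap1 = π − 2β = 173.4483°
wrap2 = π + 2β = 186.5517°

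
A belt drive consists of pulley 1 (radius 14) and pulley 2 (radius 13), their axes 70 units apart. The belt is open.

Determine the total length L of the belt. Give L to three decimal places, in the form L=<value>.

open belt: β = asin((r2−r1)/C) = asin(-1/70) = -0.8185°
wrap1 = π − 2β = 181.6371°
wrap2 = π + 2β = 178.3629°
tangent length = C·cosβ = 69.9929
L = r1·wrap1 + r2·wrap2 + 2·C·cosβ = 14·3.1702 + 13·3.1130 + 2·69.9929 = 224.8373

L=224.837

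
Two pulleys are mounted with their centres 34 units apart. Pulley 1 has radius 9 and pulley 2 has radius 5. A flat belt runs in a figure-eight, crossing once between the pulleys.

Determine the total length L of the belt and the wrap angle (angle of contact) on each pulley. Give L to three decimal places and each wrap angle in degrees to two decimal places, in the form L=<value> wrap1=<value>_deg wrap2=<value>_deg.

L=117.833 wrap1=228.63_deg wrap2=228.63_deg

crossed belt: β = asin((r1+r2)/C) = asin(14/34) = 24.3157°
wrap1 = wrap2 = π + 2β = 228.6315°
tangent length = C·cosβ = 30.9839
L = (r1+r2)·wrap + 2·C·cosβ = 14·3.9904 + 2·30.9839 = 117.8329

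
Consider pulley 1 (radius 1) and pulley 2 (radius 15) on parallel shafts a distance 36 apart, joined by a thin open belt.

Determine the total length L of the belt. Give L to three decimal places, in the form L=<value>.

L=127.782

open belt: β = asin((r2−r1)/C) = asin(14/36) = 22.8854°
wrap1 = π − 2β = 134.2292°
wrap2 = π + 2β = 225.7708°
tangent length = C·cosβ = 33.1662
L = r1·wrap1 + r2·wrap2 + 2·C·cosβ = 1·2.3427 + 15·3.9404 + 2·33.1662 = 127.7819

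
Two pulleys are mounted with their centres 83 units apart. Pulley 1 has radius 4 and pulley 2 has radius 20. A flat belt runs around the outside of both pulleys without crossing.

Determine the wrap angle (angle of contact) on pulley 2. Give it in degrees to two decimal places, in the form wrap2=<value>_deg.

wrap2=202.23_deg

open belt: β = asin((r2−r1)/C) = asin(16/83) = 11.1145°
wrap1 = π − 2β = 157.7709°
wrap2 = π + 2β = 202.2291°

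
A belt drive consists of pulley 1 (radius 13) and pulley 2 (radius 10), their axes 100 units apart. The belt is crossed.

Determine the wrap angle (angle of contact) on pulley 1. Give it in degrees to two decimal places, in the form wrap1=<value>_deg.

wrap1=206.59_deg

crossed belt: β = asin((r1+r2)/C) = asin(23/100) = 13.2971°
wrap1 = wrap2 = π + 2β = 206.5941°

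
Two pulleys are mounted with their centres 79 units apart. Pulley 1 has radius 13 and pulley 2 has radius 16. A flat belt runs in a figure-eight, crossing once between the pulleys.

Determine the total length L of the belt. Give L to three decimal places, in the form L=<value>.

crossed belt: β = asin((r1+r2)/C) = asin(29/79) = 21.5362°
wrap1 = wrap2 = π + 2β = 223.0724°
tangent length = C·cosβ = 73.4847
L = (r1+r2)·wrap + 2·C·cosβ = 29·3.8933 + 2·73.4847 = 259.8764

L=259.876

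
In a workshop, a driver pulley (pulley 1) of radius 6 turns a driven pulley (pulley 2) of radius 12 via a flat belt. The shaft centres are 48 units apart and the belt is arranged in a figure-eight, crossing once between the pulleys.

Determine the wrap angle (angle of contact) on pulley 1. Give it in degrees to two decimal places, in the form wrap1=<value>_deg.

crossed belt: β = asin((r1+r2)/C) = asin(18/48) = 22.0243°
wrap1 = wrap2 = π + 2β = 224.0486°

wrap1=224.05_deg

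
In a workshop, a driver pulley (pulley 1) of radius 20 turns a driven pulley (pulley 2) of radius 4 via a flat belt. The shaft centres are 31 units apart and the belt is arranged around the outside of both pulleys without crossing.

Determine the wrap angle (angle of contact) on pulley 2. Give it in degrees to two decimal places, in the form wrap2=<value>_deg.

wrap2=117.85_deg

open belt: β = asin((r2−r1)/C) = asin(-16/31) = -31.0730°
wrap1 = π − 2β = 242.1459°
wrap2 = π + 2β = 117.8541°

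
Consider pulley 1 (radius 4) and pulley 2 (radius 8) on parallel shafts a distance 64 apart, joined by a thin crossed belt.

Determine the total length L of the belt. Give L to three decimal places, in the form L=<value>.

crossed belt: β = asin((r1+r2)/C) = asin(12/64) = 10.8069°
wrap1 = wrap2 = π + 2β = 201.6138°
tangent length = C·cosβ = 62.8649
L = (r1+r2)·wrap + 2·C·cosβ = 12·3.5188 + 2·62.8649 = 167.9558

L=167.956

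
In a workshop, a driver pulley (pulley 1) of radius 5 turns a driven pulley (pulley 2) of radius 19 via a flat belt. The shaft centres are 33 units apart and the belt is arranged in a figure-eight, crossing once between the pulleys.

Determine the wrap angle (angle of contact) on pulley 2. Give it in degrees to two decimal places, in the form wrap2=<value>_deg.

wrap2=273.32_deg

crossed belt: β = asin((r1+r2)/C) = asin(24/33) = 46.6582°
wrap1 = wrap2 = π + 2β = 273.3165°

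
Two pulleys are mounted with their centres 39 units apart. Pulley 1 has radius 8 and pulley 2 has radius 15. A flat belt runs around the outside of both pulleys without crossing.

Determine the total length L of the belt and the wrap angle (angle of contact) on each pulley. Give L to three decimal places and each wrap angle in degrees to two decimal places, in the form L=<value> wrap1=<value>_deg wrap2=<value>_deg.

open belt: β = asin((r2−r1)/C) = asin(7/39) = 10.3399°
wrap1 = π − 2β = 159.3202°
wrap2 = π + 2β = 200.6798°
tangent length = C·cosβ = 38.3667
L = r1·wrap1 + r2·wrap2 + 2·C·cosβ = 8·2.7807 + 15·3.5025 + 2·38.3667 = 151.5164

L=151.516 wrap1=159.32_deg wrap2=200.68_deg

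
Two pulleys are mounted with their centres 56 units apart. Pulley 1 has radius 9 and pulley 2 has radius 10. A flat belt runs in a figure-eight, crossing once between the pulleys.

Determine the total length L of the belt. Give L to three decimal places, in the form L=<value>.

crossed belt: β = asin((r1+r2)/C) = asin(19/56) = 19.8334°
wrap1 = wrap2 = π + 2β = 219.6667°
tangent length = C·cosβ = 52.6783
L = (r1+r2)·wrap + 2·C·cosβ = 19·3.8339 + 2·52.6783 = 178.2008

L=178.201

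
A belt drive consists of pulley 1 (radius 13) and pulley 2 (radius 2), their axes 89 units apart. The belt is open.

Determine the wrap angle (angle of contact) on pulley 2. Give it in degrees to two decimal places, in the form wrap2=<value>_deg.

open belt: β = asin((r2−r1)/C) = asin(-11/89) = -7.0997°
wrap1 = π − 2β = 194.1993°
wrap2 = π + 2β = 165.8007°

wrap2=165.80_deg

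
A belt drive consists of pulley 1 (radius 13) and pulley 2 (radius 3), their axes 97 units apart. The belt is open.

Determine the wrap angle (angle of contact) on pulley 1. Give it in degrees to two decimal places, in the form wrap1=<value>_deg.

wrap1=191.83_deg

open belt: β = asin((r2−r1)/C) = asin(-10/97) = -5.9173°
wrap1 = π − 2β = 191.8346°
wrap2 = π + 2β = 168.1654°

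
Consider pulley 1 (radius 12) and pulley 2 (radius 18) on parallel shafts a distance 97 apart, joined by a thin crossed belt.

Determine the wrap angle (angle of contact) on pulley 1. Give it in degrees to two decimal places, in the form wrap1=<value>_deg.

wrap1=216.03_deg

crossed belt: β = asin((r1+r2)/C) = asin(30/97) = 18.0157°
wrap1 = wrap2 = π + 2β = 216.0315°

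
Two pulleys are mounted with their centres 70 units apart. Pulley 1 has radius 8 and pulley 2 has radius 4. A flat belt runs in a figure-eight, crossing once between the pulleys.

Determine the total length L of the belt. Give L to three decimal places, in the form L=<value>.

crossed belt: β = asin((r1+r2)/C) = asin(12/70) = 9.8709°
wrap1 = wrap2 = π + 2β = 199.7418°
tangent length = C·cosβ = 68.9638
L = (r1+r2)·wrap + 2·C·cosβ = 12·3.4862 + 2·68.9638 = 179.7613

L=179.761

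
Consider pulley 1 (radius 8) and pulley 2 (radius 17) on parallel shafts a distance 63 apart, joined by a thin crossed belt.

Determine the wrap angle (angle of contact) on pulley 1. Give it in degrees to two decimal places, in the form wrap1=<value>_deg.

wrap1=226.76_deg

crossed belt: β = asin((r1+r2)/C) = asin(25/63) = 23.3799°
wrap1 = wrap2 = π + 2β = 226.7597°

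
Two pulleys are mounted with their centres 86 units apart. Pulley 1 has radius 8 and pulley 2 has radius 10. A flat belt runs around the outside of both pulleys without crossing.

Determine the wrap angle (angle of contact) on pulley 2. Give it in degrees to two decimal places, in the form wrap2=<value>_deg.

open belt: β = asin((r2−r1)/C) = asin(2/86) = 1.3326°
wrap1 = π − 2β = 177.3348°
wrap2 = π + 2β = 182.6652°

wrap2=182.67_deg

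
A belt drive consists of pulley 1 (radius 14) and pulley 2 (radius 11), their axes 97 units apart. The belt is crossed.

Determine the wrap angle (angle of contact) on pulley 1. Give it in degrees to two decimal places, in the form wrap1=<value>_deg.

wrap1=209.87_deg

crossed belt: β = asin((r1+r2)/C) = asin(25/97) = 14.9355°
wrap1 = wrap2 = π + 2β = 209.8711°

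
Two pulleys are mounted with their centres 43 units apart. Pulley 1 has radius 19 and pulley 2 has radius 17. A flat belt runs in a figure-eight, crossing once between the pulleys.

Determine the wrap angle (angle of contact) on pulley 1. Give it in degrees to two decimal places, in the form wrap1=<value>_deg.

crossed belt: β = asin((r1+r2)/C) = asin(36/43) = 56.8466°
wrap1 = wrap2 = π + 2β = 293.6932°

wrap1=293.69_deg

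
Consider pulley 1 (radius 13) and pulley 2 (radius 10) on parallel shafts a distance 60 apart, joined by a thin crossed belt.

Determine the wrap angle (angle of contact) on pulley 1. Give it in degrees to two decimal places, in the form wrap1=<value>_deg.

crossed belt: β = asin((r1+r2)/C) = asin(23/60) = 22.5403°
wrap1 = wrap2 = π + 2β = 225.0806°

wrap1=225.08_deg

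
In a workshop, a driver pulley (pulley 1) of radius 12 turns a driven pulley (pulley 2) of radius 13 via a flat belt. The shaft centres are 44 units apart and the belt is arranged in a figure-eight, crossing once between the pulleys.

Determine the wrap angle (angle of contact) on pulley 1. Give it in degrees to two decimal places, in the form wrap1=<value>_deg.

wrap1=249.25_deg

crossed belt: β = asin((r1+r2)/C) = asin(25/44) = 34.6235°
wrap1 = wrap2 = π + 2β = 249.2471°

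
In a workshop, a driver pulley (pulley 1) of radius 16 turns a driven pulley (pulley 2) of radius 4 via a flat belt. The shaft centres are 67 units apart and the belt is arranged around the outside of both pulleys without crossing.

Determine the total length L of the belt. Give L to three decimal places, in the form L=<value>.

open belt: β = asin((r2−r1)/C) = asin(-12/67) = -10.3176°
wrap1 = π − 2β = 200.6352°
wrap2 = π + 2β = 159.3648°
tangent length = C·cosβ = 65.9166
L = r1·wrap1 + r2·wrap2 + 2·C·cosβ = 16·3.5017 + 4·2.7814 + 2·65.9166 = 198.9869

L=198.987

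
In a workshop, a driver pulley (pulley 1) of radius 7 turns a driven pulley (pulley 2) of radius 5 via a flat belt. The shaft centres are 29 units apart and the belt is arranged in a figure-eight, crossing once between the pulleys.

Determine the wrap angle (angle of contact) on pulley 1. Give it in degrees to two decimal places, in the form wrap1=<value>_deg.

crossed belt: β = asin((r1+r2)/C) = asin(12/29) = 24.4433°
wrap1 = wrap2 = π + 2β = 228.8867°

wrap1=228.89_deg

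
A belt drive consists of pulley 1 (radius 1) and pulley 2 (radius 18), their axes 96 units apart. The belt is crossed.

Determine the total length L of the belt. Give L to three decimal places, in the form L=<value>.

L=255.463

crossed belt: β = asin((r1+r2)/C) = asin(19/96) = 11.4152°
wrap1 = wrap2 = π + 2β = 202.8303°
tangent length = C·cosβ = 94.1010
L = (r1+r2)·wrap + 2·C·cosβ = 19·3.5401 + 2·94.1010 = 255.4631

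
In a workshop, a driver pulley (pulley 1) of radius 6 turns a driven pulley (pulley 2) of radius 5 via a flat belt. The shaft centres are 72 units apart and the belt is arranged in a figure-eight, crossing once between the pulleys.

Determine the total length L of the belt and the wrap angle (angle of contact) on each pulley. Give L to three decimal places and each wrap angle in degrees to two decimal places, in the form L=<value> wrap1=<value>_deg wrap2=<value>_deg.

L=180.241 wrap1=197.58_deg wrap2=197.58_deg

crossed belt: β = asin((r1+r2)/C) = asin(11/72) = 8.7879°
wrap1 = wrap2 = π + 2β = 197.5759°
tangent length = C·cosβ = 71.1548
L = (r1+r2)·wrap + 2·C·cosβ = 11·3.4483 + 2·71.1548 = 180.2414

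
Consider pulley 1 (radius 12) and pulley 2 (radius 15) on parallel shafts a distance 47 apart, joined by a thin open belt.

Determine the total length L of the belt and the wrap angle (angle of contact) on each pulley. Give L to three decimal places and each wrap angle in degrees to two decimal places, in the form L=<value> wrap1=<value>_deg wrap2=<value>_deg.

L=179.015 wrap1=172.68_deg wrap2=187.32_deg

open belt: β = asin((r2−r1)/C) = asin(3/47) = 3.6597°
wrap1 = π − 2β = 172.6807°
wrap2 = π + 2β = 187.3193°
tangent length = C·cosβ = 46.9042
L = r1·wrap1 + r2·wrap2 + 2·C·cosβ = 12·3.0138 + 15·3.2693 + 2·46.9042 = 179.0146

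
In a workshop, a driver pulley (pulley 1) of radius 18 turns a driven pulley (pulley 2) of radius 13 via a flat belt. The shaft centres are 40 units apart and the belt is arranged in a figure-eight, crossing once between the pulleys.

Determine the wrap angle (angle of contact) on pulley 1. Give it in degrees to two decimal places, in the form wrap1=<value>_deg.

crossed belt: β = asin((r1+r2)/C) = asin(31/40) = 50.8050°
wrap1 = wrap2 = π + 2β = 281.6101°

wrap1=281.61_deg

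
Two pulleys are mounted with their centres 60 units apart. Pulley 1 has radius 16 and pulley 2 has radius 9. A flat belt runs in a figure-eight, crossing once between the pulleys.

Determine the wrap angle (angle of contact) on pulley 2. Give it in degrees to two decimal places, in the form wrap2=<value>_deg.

crossed belt: β = asin((r1+r2)/C) = asin(25/60) = 24.6243°
wrap1 = wrap2 = π + 2β = 229.2486°

wrap2=229.25_deg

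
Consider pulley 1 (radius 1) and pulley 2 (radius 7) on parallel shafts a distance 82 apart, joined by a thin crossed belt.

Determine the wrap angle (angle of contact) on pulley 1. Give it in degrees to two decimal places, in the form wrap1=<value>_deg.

wrap1=191.20_deg

crossed belt: β = asin((r1+r2)/C) = asin(8/82) = 5.5987°
wrap1 = wrap2 = π + 2β = 191.1975°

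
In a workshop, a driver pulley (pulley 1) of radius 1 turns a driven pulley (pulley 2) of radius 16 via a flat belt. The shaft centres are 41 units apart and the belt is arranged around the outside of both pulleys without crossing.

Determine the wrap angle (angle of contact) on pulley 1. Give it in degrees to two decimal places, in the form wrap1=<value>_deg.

open belt: β = asin((r2−r1)/C) = asin(15/41) = 21.4601°
wrap1 = π − 2β = 137.0797°
wrap2 = π + 2β = 222.9203°

wrap1=137.08_deg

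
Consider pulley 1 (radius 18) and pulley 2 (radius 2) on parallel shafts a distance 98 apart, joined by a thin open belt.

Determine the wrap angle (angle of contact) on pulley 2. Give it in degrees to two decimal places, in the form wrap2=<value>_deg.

wrap2=161.21_deg

open belt: β = asin((r2−r1)/C) = asin(-16/98) = -9.3965°
wrap1 = π − 2β = 198.7930°
wrap2 = π + 2β = 161.2070°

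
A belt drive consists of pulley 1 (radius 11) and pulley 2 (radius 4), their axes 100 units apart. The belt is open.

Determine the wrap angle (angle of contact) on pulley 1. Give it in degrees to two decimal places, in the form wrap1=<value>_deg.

wrap1=188.03_deg

open belt: β = asin((r2−r1)/C) = asin(-7/100) = -4.0140°
wrap1 = π − 2β = 188.0280°
wrap2 = π + 2β = 171.9720°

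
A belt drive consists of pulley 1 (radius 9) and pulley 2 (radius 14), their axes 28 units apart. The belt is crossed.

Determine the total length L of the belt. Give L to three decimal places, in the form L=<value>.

L=148.534

crossed belt: β = asin((r1+r2)/C) = asin(23/28) = 55.2281°
wrap1 = wrap2 = π + 2β = 290.4561°
tangent length = C·cosβ = 15.9687
L = (r1+r2)·wrap + 2·C·cosβ = 23·5.0694 + 2·15.9687 = 148.5340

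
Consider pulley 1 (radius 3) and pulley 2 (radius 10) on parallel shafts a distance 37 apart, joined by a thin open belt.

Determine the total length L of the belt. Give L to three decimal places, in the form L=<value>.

L=116.169

open belt: β = asin((r2−r1)/C) = asin(7/37) = 10.9055°
wrap1 = π − 2β = 158.1891°
wrap2 = π + 2β = 201.8109°
tangent length = C·cosβ = 36.3318
L = r1·wrap1 + r2·wrap2 + 2·C·cosβ = 3·2.7609 + 10·3.5223 + 2·36.3318 = 116.1690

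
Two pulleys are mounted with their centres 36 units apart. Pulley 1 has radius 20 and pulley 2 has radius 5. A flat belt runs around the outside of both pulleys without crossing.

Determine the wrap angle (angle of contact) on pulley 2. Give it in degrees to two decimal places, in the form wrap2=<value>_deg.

open belt: β = asin((r2−r1)/C) = asin(-15/36) = -24.6243°
wrap1 = π − 2β = 229.2486°
wrap2 = π + 2β = 130.7514°

wrap2=130.75_deg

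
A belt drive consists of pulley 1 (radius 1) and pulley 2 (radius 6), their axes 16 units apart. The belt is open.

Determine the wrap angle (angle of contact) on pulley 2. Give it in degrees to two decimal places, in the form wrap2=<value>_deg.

wrap2=216.42_deg

open belt: β = asin((r2−r1)/C) = asin(5/16) = 18.2100°
wrap1 = π − 2β = 143.5801°
wrap2 = π + 2β = 216.4199°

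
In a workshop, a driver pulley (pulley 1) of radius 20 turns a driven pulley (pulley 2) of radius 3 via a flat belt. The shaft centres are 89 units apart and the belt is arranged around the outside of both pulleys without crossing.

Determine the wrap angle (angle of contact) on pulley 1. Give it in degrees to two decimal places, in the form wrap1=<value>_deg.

open belt: β = asin((r2−r1)/C) = asin(-17/89) = -11.0118°
wrap1 = π − 2β = 202.0236°
wrap2 = π + 2β = 157.9764°

wrap1=202.02_deg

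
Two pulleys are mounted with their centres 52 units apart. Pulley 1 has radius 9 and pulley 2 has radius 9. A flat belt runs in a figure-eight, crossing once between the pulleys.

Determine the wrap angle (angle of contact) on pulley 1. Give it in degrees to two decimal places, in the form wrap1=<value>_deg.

wrap1=220.50_deg

crossed belt: β = asin((r1+r2)/C) = asin(18/52) = 20.2522°
wrap1 = wrap2 = π + 2β = 220.5045°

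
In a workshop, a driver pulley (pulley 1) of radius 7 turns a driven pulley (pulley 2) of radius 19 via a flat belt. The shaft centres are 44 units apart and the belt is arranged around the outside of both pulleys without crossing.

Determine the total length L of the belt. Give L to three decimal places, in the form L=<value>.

open belt: β = asin((r2−r1)/C) = asin(12/44) = 15.8266°
wrap1 = π − 2β = 148.3468°
wrap2 = π + 2β = 211.6532°
tangent length = C·cosβ = 42.3320
L = r1·wrap1 + r2·wrap2 + 2·C·cosβ = 7·2.5891 + 19·3.6940 + 2·42.3320 = 172.9749

L=172.975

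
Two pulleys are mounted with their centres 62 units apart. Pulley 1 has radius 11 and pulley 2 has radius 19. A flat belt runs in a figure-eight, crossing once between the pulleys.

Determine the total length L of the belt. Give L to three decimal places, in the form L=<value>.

L=233.069

crossed belt: β = asin((r1+r2)/C) = asin(30/62) = 28.9385°
wrap1 = wrap2 = π + 2β = 237.8771°
tangent length = C·cosβ = 54.2586
L = (r1+r2)·wrap + 2·C·cosβ = 30·4.1517 + 2·54.2586 = 233.0694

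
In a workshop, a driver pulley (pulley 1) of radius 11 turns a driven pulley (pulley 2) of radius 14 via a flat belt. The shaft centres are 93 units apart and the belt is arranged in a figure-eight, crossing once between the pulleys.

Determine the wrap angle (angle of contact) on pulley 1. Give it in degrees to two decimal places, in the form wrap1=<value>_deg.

wrap1=211.19_deg

crossed belt: β = asin((r1+r2)/C) = asin(25/93) = 15.5939°
wrap1 = wrap2 = π + 2β = 211.1878°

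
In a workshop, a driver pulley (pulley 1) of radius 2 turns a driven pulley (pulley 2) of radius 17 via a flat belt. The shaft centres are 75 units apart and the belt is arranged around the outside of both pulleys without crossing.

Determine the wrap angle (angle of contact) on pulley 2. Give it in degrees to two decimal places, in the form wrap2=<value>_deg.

open belt: β = asin((r2−r1)/C) = asin(15/75) = 11.5370°
wrap1 = π − 2β = 156.9261°
wrap2 = π + 2β = 203.0739°

wrap2=203.07_deg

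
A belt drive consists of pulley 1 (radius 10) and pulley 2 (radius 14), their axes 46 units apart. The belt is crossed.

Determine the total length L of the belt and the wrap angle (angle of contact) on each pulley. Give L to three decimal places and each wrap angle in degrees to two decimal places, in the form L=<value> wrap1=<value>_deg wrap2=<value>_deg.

L=180.231 wrap1=242.90_deg wrap2=242.90_deg

crossed belt: β = asin((r1+r2)/C) = asin(24/46) = 31.4490°
wrap1 = wrap2 = π + 2β = 242.8980°
tangent length = C·cosβ = 39.2428
L = (r1+r2)·wrap + 2·C·cosβ = 24·4.2394 + 2·39.2428 = 180.2305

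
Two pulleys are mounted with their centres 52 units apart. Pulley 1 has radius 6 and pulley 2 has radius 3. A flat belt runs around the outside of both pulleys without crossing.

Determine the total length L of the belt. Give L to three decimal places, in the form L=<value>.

L=132.447

open belt: β = asin((r2−r1)/C) = asin(-3/52) = -3.3074°
wrap1 = π − 2β = 186.6147°
wrap2 = π + 2β = 173.3853°
tangent length = C·cosβ = 51.9134
L = r1·wrap1 + r2·wrap2 + 2·C·cosβ = 6·3.2570 + 3·3.0261 + 2·51.9134 = 132.4475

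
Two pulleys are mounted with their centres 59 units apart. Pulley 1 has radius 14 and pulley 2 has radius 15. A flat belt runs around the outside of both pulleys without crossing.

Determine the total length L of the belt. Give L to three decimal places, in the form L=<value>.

open belt: β = asin((r2−r1)/C) = asin(1/59) = 0.9712°
wrap1 = π − 2β = 178.0577°
wrap2 = π + 2β = 181.9423°
tangent length = C·cosβ = 58.9915
L = r1·wrap1 + r2·wrap2 + 2·C·cosβ = 14·3.1077 + 15·3.1755 + 2·58.9915 = 209.1231

L=209.123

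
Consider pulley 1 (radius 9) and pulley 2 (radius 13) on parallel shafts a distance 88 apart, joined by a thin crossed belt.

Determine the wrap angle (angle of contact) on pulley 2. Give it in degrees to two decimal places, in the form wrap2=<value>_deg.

wrap2=208.96_deg

crossed belt: β = asin((r1+r2)/C) = asin(22/88) = 14.4775°
wrap1 = wrap2 = π + 2β = 208.9550°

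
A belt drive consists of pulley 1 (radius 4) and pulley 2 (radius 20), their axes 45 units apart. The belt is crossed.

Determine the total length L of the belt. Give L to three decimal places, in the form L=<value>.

crossed belt: β = asin((r1+r2)/C) = asin(24/45) = 32.2310°
wrap1 = wrap2 = π + 2β = 244.4619°
tangent length = C·cosβ = 38.0657
L = (r1+r2)·wrap + 2·C·cosβ = 24·4.2667 + 2·38.0657 = 178.5314

L=178.531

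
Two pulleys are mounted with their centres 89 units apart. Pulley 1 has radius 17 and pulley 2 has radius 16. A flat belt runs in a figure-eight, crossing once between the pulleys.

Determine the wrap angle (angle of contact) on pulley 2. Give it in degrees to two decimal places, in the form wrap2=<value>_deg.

wrap2=223.53_deg

crossed belt: β = asin((r1+r2)/C) = asin(33/89) = 21.7641°
wrap1 = wrap2 = π + 2β = 223.5283°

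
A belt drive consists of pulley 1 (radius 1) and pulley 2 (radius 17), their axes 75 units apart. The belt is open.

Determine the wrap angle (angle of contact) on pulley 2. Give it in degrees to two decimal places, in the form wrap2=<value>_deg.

open belt: β = asin((r2−r1)/C) = asin(16/75) = 12.3178°
wrap1 = π − 2β = 155.3645°
wrap2 = π + 2β = 204.6355°

wrap2=204.64_deg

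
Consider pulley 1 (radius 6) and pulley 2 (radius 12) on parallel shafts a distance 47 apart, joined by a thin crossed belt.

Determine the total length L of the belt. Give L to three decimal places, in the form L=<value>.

L=157.531

crossed belt: β = asin((r1+r2)/C) = asin(18/47) = 22.5183°
wrap1 = wrap2 = π + 2β = 225.0366°
tangent length = C·cosβ = 43.4166
L = (r1+r2)·wrap + 2·C·cosβ = 18·3.9276 + 2·43.4166 = 157.5305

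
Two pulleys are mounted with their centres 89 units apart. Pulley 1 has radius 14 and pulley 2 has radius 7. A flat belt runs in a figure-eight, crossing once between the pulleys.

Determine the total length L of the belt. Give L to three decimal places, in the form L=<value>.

L=248.952

crossed belt: β = asin((r1+r2)/C) = asin(21/89) = 13.6479°
wrap1 = wrap2 = π + 2β = 207.2959°
tangent length = C·cosβ = 86.4870
L = (r1+r2)·wrap + 2·C·cosβ = 21·3.6180 + 2·86.4870 = 248.9519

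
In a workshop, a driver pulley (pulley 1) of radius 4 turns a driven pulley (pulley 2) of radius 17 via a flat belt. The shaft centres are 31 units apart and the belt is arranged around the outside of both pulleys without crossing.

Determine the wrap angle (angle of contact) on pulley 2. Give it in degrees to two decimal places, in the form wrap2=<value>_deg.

wrap2=229.59_deg

open belt: β = asin((r2−r1)/C) = asin(13/31) = 24.7939°
wrap1 = π − 2β = 130.4123°
wrap2 = π + 2β = 229.5877°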